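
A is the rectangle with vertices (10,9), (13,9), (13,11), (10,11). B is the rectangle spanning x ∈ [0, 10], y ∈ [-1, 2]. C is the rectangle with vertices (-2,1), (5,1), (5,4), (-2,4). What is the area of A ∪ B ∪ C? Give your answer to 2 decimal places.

By inclusion–exclusion:
Individual areas: |A| = 6, |B| = 30, |C| = 21.
|A∩B| = 0 (no overlap).
|A∩C| = 0 (no overlap).
|B∩C|: x∈[0,5], y∈[1,2] → 5·1 = 5.
|A∩B∩C| = 0.
|A ∪ B ∪ C| = 57 − 5 + 0 = 52.00.

52.00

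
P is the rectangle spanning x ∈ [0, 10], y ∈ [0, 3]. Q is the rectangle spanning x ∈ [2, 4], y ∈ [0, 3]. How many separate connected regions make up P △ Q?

2

P △ Q splits into 2 disjoint pieces (area 18, area 6).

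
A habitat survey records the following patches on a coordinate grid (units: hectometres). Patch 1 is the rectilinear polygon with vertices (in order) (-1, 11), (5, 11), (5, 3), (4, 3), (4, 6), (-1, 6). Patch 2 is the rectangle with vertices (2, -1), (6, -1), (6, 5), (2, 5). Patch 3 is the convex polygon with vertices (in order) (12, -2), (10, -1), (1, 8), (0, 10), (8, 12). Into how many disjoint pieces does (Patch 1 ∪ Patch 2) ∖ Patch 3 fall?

(Patch 1 ∪ Patch 2) ∖ Patch 3 splits into 2 disjoint pieces (area 22, area 12).

2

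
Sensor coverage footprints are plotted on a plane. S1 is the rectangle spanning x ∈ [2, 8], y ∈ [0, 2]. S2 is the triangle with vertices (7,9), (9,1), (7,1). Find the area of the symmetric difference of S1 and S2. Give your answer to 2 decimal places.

|S1| = 12, |S2| = 8, |S1∩S2| = 1.
|S1 △ S2| = |S1| + |S2| − 2·|S1∩S2| = 12 + 8 − 2 = 18.00.

18.00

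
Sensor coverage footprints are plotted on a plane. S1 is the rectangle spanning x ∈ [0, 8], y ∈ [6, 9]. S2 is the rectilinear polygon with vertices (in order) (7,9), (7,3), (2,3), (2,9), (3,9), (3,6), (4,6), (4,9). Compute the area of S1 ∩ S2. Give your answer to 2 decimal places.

12.00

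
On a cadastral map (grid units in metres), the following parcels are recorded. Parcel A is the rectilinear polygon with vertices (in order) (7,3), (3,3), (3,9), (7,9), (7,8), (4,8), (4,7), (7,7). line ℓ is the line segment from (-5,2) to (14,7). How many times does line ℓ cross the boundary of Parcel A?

The segment meets the boundary at (7,5.158), (3,4.105).

2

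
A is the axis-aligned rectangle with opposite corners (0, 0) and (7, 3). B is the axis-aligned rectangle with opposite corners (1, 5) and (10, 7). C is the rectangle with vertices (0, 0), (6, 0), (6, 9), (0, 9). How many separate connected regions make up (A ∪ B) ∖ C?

2

(A ∪ B) ∖ C splits into 2 disjoint pieces (area 3, area 8).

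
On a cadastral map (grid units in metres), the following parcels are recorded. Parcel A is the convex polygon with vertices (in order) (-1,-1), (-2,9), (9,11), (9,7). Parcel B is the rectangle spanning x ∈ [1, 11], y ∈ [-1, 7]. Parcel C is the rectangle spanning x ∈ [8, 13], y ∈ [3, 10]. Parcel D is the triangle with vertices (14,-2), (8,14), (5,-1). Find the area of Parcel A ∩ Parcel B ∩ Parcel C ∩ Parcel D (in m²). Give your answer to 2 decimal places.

0.40

The intersection is the polygon with vertices (8,6.2), (8,7), (9,7).
By the shoelace formula its area is 0.40.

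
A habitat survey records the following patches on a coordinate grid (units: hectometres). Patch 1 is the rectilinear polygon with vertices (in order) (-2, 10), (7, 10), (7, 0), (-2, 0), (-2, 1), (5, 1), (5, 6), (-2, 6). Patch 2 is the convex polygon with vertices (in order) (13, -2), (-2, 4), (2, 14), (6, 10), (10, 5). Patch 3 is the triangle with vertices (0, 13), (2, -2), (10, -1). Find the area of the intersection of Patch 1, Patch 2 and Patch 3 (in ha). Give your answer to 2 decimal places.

19.22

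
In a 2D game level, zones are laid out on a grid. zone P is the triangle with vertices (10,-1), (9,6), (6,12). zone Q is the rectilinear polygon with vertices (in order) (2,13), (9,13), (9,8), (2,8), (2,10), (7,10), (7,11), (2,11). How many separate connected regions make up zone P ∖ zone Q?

zone P ∖ zone Q splits into 2 disjoint pieces (area 5.9615, area 0.2885).

2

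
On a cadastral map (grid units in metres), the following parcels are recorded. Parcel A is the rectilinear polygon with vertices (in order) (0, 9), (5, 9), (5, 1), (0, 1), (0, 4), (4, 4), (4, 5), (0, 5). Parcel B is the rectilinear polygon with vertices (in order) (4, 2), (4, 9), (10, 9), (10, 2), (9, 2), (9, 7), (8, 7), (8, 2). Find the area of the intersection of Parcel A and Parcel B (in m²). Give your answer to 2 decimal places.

7.00

The intersection is the polygon with vertices (5,9), (5,2), (4,2), (4,4), (4,5), (4,9).
By the shoelace formula its area is 7.00.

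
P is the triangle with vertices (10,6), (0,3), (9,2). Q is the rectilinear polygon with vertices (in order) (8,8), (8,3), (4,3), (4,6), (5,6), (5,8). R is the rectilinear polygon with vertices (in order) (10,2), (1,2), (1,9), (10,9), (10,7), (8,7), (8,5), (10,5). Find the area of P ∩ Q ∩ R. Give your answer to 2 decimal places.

The intersection is the polygon with vertices (8,5), (8,3), (4,3), (4,4.2), (8,5.4).
By the shoelace formula its area is 7.20.

7.20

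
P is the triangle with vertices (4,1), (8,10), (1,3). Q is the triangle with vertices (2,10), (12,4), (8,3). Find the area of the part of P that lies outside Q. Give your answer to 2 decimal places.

|P| = 17.5, |P∩Q| = 2.3606.
|P ∖ Q| = |P| − |P∩Q| = 17.5 − 2.3606 = 15.14.

15.14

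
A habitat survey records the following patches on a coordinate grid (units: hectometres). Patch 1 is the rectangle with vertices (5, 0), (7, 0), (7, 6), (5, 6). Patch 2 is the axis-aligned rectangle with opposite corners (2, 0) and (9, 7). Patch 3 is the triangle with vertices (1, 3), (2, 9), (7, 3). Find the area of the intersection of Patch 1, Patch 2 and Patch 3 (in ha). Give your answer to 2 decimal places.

2.40

The intersection is the polygon with vertices (5,5.4), (7,3), (5,3).
By the shoelace formula its area is 2.40.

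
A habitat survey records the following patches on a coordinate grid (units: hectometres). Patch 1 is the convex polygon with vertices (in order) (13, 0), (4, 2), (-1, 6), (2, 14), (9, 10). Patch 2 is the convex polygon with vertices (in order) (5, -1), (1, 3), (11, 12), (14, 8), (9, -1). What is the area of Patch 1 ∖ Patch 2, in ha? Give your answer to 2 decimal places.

|Patch 1| = 105, |Patch 1∩Patch 2| = 49.7283.
|Patch 1 ∖ Patch 2| = |Patch 1| − |Patch 1∩Patch 2| = 105 − 49.7283 = 55.27.

55.27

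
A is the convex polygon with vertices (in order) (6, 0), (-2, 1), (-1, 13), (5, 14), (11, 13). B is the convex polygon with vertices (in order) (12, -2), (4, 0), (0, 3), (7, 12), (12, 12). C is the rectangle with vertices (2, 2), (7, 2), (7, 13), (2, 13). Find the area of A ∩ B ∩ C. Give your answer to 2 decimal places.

33.86

The intersection is the polygon with vertices (7,12), (7,2.6), (6.769,2), (2,2), (2,5.571).
By the shoelace formula its area is 33.86.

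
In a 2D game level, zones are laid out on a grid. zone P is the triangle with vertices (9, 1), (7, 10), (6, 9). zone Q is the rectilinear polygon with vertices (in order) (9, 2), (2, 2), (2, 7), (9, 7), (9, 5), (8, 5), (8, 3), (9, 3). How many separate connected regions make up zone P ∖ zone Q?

zone P ∖ zone Q splits into 3 disjoint pieces (area 0.0764, area 0.5833, area 2.75).

3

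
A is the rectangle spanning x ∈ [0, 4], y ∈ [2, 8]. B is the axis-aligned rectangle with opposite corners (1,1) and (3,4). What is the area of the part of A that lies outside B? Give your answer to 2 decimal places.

20.00

|A∩B|: x∈[1,3], y∈[2,4] → 2·2 = 4.
|A| = 24.
|A ∖ B| = |A| − |A∩B| = 24 − 4 = 20.00.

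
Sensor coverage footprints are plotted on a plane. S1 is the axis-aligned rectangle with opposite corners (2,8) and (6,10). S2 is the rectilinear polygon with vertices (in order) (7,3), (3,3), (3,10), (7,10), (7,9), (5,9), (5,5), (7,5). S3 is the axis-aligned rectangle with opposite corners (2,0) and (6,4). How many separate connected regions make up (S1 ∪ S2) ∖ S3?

(S1 ∪ S2) ∖ S3 is a single connected region.

1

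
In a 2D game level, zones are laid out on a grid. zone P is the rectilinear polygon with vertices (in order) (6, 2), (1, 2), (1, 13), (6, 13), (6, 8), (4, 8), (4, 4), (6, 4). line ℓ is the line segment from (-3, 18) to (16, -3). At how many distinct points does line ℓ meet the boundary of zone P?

The segment meets the boundary at (6,8.053), (1.524,13).

2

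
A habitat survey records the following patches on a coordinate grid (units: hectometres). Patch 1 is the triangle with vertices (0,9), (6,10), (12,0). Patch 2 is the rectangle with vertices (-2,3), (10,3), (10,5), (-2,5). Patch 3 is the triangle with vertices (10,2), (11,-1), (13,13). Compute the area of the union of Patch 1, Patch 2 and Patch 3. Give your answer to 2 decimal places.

By inclusion–exclusion:
Individual areas: |Patch 1| = 33, |Patch 2| = 24, |Patch 3| = 10.
|Patch 1∩Patch 2| = 5.8333.
|Patch 1∩Patch 3| = 1.3655.
|Patch 2∩Patch 3| = 0.
|Patch 1∩Patch 2∩Patch 3| = 0.
|Patch 1 ∪ Patch 2 ∪ Patch 3| = 67 − 7.1988 + 0 = 59.80.

59.80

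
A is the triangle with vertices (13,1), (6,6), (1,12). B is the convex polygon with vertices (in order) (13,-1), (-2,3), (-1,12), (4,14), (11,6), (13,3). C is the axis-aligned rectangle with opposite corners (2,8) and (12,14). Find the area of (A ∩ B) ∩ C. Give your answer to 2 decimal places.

The region (A ∩ B) ∩ C is the polygon with vertices (2,10.8), (2,11.083), (5.364,8), (4.333,8).
By the shoelace formula its area is 1.92.

1.92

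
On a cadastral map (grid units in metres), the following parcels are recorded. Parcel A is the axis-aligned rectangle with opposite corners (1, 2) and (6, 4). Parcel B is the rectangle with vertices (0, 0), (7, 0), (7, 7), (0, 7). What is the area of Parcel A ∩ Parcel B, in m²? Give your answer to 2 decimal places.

|Parcel A∩Parcel B|: x∈[1,6], y∈[2,4] → 5·2 = 10.

10.00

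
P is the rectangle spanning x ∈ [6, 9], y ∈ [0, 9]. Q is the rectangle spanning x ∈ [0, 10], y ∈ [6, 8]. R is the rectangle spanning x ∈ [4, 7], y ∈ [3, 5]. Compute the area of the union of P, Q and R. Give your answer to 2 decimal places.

By inclusion–exclusion:
Individual areas: |P| = 27, |Q| = 20, |R| = 6.
|P∩Q|: x∈[6,9], y∈[6,8] → 3·2 = 6.
|P∩R|: x∈[6,7], y∈[3,5] → 1·2 = 2.
|Q∩R| = 0 (no overlap).
|P∩Q∩R| = 0.
|P ∪ Q ∪ R| = 53 − 8 + 0 = 45.00.

45.00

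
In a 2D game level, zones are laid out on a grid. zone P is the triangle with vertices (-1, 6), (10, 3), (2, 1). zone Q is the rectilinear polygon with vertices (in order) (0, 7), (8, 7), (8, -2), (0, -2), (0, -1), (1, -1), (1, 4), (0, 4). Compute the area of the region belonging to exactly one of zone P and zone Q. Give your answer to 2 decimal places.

|zone P| = 23, |zone Q| = 67, |zone P∩zone Q| = 20.7242.
|zone P △ zone Q| = |zone P| + |zone Q| − 2·|zone P∩zone Q| = 23 + 67 − 41.4485 = 48.55.

48.55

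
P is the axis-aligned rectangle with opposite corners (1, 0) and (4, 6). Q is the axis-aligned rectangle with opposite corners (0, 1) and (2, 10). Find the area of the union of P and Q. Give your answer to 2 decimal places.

By inclusion–exclusion:
Individual areas: |P| = 18, |Q| = 18.
|P∩Q|: x∈[1,2], y∈[1,6] → 1·5 = 5.
|P ∪ Q| = 36 − 5 = 31.00.

31.00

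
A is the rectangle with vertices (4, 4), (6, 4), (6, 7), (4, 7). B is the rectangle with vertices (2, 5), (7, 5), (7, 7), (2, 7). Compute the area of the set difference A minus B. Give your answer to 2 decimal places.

|A∩B|: x∈[4,6], y∈[5,7] → 2·2 = 4.
|A| = 6.
|A ∖ B| = |A| − |A∩B| = 6 − 4 = 2.00.

2.00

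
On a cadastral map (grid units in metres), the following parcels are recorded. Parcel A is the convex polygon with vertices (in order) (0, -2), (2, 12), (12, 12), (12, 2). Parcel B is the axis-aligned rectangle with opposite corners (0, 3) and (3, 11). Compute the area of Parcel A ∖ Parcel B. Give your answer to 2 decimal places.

116.29

|Parcel A| = 130, |Parcel A∩Parcel B| = 13.7143.
|Parcel A ∖ Parcel B| = |Parcel A| − |Parcel A∩Parcel B| = 130 − 13.7143 = 116.29.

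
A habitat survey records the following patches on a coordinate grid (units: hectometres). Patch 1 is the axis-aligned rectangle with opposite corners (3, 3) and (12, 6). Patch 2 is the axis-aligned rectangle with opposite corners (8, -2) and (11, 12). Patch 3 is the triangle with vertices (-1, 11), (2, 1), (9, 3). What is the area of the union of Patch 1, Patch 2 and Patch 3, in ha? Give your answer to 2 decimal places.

85.48

By inclusion–exclusion:
Individual areas: |Patch 1| = 27, |Patch 2| = 42, |Patch 3| = 38.
|Patch 1∩Patch 2|: x∈[8,11], y∈[3,6] → 3·3 = 9.
|Patch 1∩Patch 3| = 12.375.
|Patch 2∩Patch 3| = 0.5429.
|Patch 1∩Patch 2∩Patch 3| = 0.4.
|Patch 1 ∪ Patch 2 ∪ Patch 3| = 107 − 21.9179 + 0.4 = 85.48.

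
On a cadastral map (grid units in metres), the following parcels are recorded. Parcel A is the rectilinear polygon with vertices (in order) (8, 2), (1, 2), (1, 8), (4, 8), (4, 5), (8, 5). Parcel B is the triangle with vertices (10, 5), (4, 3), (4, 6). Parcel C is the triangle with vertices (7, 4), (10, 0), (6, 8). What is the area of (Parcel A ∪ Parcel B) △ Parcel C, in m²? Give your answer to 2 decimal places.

33.88

|Parcel A ∪ Parcel B| = 33.6667.
|(Parcel A ∪ Parcel B) ∩ Parcel C| = 1.892.
|(Parcel A ∪ Parcel B) △ Parcel C| = 33.6667 + 4 − 3.7839 = 33.88.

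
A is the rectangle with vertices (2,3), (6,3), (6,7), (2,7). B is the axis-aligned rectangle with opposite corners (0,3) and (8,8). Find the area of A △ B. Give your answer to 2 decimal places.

24.00

|A∩B|: x∈[2,6], y∈[3,7] → 4·4 = 16.
|A △ B| = |A| + |B| − 2·|A∩B| = 16 + 40 − 32 = 24.00.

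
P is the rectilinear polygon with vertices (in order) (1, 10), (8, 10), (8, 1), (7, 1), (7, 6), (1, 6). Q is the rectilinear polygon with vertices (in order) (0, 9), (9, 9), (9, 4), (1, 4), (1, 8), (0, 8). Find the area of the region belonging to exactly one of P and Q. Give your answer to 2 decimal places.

|P| = 33, |Q| = 41, |P∩Q| = 23.
|P △ Q| = |P| + |Q| − 2·|P∩Q| = 33 + 41 − 46 = 28.00.

28.00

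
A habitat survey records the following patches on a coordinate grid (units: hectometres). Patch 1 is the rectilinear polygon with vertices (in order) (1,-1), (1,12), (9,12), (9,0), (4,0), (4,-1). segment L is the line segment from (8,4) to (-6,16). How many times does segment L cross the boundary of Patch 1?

1

The segment meets the boundary at (1,10).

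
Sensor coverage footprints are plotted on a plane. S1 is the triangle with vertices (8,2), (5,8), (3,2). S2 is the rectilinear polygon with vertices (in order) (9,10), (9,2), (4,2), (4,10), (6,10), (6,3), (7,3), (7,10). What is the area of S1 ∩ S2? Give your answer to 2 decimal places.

The intersection is the polygon with vertices (8,2), (4,2), (4,5), (5,8), (6,6), (6,3), (7,3), (7,4).
By the shoelace formula its area is 11.50.

11.50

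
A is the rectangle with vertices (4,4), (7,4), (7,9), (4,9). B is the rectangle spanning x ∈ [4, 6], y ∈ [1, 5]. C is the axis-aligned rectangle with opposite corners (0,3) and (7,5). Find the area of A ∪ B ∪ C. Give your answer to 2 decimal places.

By inclusion–exclusion:
Individual areas: |A| = 15, |B| = 8, |C| = 14.
|A∩B|: x∈[4,6], y∈[4,5] → 2·1 = 2.
|A∩C|: x∈[4,7], y∈[4,5] → 3·1 = 3.
|B∩C|: x∈[4,6], y∈[3,5] → 2·2 = 4.
|A∩B∩C| = 2.
|A ∪ B ∪ C| = 37 − 9 + 2 = 30.00.

30.00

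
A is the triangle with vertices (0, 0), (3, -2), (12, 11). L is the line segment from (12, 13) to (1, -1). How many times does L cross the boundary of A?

2

The segment meets the boundary at (1.172,-0.781), (6.383,5.851).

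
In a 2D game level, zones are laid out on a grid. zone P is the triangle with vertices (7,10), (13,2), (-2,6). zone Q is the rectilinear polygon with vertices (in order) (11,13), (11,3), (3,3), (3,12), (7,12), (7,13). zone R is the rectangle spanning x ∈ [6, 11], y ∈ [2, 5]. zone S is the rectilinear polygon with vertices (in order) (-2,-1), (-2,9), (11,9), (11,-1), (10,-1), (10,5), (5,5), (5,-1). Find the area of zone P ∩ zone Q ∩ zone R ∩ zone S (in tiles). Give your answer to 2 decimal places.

1.96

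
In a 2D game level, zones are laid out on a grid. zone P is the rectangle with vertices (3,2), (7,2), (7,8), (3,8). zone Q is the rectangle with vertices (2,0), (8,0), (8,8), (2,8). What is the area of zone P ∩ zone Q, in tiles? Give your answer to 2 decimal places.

24.00

|zone P∩zone Q|: x∈[3,7], y∈[2,8] → 4·6 = 24.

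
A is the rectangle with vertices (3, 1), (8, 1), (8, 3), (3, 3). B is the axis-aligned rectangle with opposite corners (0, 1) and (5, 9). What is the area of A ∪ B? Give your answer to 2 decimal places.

By inclusion–exclusion:
Individual areas: |A| = 10, |B| = 40.
|A∩B|: x∈[3,5], y∈[1,3] → 2·2 = 4.
|A ∪ B| = 50 − 4 = 46.00.

46.00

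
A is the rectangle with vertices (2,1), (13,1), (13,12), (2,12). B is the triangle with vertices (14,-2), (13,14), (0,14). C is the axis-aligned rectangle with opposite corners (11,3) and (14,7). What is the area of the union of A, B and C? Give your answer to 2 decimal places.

155.97

By inclusion–exclusion:
Individual areas: |A| = 121, |B| = 104, |C| = 12.
|A∩B| = 70.7768.
|A∩C|: x∈[11,13], y∈[3,7] → 2·4 = 8.
|B∩C| = 10.25.
|A∩B∩C| = 8.
|A ∪ B ∪ C| = 237 − 89.0268 + 8 = 155.97.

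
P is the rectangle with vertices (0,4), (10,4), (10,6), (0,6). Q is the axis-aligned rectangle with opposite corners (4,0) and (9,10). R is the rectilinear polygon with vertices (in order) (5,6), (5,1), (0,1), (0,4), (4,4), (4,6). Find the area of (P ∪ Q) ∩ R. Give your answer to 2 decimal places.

5.00

|P ∪ Q| = 60.
|(P ∪ Q) ∩ R| = 5.00.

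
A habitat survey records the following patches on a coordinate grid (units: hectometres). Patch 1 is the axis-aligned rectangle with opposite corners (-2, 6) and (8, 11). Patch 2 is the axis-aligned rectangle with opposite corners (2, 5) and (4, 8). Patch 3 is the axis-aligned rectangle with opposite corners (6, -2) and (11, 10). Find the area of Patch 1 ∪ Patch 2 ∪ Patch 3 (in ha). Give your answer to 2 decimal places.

By inclusion–exclusion:
Individual areas: |Patch 1| = 50, |Patch 2| = 6, |Patch 3| = 60.
|Patch 1∩Patch 2|: x∈[2,4], y∈[6,8] → 2·2 = 4.
|Patch 1∩Patch 3|: x∈[6,8], y∈[6,10] → 2·4 = 8.
|Patch 2∩Patch 3| = 0 (no overlap).
|Patch 1∩Patch 2∩Patch 3| = 0.
|Patch 1 ∪ Patch 2 ∪ Patch 3| = 116 − 12 + 0 = 104.00.

104.00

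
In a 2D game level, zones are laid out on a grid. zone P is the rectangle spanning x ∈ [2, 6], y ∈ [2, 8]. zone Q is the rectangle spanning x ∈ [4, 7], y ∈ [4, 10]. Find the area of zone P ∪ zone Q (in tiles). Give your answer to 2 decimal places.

34.00

By inclusion–exclusion:
Individual areas: |zone P| = 24, |zone Q| = 18.
|zone P∩zone Q|: x∈[4,6], y∈[4,8] → 2·4 = 8.
|zone P ∪ zone Q| = 42 − 8 = 34.00.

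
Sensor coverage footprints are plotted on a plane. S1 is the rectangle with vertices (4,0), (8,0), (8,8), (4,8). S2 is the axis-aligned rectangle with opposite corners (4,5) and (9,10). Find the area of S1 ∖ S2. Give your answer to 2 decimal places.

|S1∩S2|: x∈[4,8], y∈[5,8] → 4·3 = 12.
|S1| = 32.
|S1 ∖ S2| = |S1| − |S1∩S2| = 32 − 12 = 20.00.

20.00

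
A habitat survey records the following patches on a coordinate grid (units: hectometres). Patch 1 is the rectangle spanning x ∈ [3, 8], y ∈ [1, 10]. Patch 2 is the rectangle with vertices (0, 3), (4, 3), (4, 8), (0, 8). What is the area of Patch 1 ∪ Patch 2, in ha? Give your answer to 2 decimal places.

60.00

By inclusion–exclusion:
Individual areas: |Patch 1| = 45, |Patch 2| = 20.
|Patch 1∩Patch 2|: x∈[3,4], y∈[3,8] → 1·5 = 5.
|Patch 1 ∪ Patch 2| = 65 − 5 = 60.00.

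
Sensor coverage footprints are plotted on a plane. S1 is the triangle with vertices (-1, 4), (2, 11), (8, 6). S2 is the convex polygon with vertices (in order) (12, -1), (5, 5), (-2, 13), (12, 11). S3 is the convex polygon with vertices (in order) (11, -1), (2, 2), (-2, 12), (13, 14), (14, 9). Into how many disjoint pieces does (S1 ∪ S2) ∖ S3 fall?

(S1 ∪ S2) ∖ S3 splits into 3 disjoint pieces (area 1.4186, area 1.3258, area 2.4268).

3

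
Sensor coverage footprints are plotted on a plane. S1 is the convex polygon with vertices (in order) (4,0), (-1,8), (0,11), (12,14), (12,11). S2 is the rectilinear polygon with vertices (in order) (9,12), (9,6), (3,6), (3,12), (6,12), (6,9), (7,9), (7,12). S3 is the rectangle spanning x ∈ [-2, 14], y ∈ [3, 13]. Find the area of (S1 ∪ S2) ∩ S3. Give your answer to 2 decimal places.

|S1 ∪ S2| = 95.9034.
|(S1 ∪ S2) ∩ S3| = 87.82.

87.82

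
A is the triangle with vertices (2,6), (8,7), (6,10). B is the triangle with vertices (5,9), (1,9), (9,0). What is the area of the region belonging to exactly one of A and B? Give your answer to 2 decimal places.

|A| = 10, |B| = 18, |A∩B| = 4.5094.
|A △ B| = |A| + |B| − 2·|A∩B| = 10 + 18 − 9.0188 = 18.98.

18.98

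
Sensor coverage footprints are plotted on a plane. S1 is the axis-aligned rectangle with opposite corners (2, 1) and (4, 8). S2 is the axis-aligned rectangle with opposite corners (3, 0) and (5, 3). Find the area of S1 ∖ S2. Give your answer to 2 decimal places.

12.00

|S1∩S2|: x∈[3,4], y∈[1,3] → 1·2 = 2.
|S1| = 14.
|S1 ∖ S2| = |S1| − |S1∩S2| = 14 − 2 = 12.00.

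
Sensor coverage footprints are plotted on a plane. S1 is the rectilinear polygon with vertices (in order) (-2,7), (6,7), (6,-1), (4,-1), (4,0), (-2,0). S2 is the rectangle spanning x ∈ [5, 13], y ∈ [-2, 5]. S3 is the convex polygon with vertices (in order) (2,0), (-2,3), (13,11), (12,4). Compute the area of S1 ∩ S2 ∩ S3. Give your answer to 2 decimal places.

3.60

The intersection is the polygon with vertices (5,5), (6,5), (6,1.6), (5,1.2).
By the shoelace formula its area is 3.60.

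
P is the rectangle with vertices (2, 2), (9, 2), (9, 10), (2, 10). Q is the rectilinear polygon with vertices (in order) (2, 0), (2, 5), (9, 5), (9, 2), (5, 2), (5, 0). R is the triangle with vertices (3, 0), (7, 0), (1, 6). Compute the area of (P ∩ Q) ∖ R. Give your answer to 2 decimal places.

16.67

|P ∩ Q| = 21.
|(P ∩ Q) ∩ R| = 4.3333.
|(P ∩ Q) ∖ R| = 21 − 4.3333 = 16.67.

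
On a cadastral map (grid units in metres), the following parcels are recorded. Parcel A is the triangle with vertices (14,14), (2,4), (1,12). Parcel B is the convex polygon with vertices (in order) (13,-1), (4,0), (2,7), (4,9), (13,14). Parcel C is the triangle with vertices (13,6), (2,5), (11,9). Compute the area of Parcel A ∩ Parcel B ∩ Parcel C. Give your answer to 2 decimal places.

0.56

The intersection is the polygon with vertices (2.507,5.225), (4.571,6.143), (3.347,5.122), (2.557,5.051).
By the shoelace formula its area is 0.56.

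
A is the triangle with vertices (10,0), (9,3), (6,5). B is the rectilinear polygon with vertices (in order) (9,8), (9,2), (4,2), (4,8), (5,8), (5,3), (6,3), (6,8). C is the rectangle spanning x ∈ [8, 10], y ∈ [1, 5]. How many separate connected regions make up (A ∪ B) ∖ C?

2

(A ∪ B) ∖ C splits into 2 disjoint pieces (area 0.2333, area 22).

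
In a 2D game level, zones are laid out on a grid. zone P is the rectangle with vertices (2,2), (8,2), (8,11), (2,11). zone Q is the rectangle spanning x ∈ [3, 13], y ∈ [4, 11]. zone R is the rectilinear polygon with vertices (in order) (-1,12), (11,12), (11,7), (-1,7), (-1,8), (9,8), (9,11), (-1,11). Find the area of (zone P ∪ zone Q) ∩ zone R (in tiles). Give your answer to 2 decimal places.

|zone P ∪ zone Q| = 89.
|(zone P ∪ zone Q) ∩ zone R| = 15.00.

15.00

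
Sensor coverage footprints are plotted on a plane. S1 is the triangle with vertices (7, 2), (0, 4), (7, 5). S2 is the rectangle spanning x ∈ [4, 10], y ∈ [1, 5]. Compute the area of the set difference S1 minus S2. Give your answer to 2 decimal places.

3.43

|S1| = 10.5, |S1∩S2| = 7.0714.
|S1 ∖ S2| = |S1| − |S1∩S2| = 10.5 − 7.0714 = 3.43.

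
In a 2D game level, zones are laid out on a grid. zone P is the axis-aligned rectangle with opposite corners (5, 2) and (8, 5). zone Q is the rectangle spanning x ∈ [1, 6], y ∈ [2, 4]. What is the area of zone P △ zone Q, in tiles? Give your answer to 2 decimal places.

15.00

|zone P∩zone Q|: x∈[5,6], y∈[2,4] → 1·2 = 2.
|zone P △ zone Q| = |zone P| + |zone Q| − 2·|zone P∩zone Q| = 9 + 10 − 4 = 15.00.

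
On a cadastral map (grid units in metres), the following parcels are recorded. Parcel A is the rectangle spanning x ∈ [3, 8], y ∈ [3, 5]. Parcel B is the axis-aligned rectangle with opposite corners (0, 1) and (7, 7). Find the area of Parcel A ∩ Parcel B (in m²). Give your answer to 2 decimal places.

8.00

|Parcel A∩Parcel B|: x∈[3,7], y∈[3,5] → 4·2 = 8.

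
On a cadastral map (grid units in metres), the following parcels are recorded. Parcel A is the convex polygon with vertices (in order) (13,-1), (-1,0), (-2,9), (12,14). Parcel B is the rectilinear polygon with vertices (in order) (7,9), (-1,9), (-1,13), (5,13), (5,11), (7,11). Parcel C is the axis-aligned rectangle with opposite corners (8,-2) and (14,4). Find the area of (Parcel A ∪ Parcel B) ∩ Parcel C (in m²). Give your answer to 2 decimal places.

23.27

The region (Parcel A ∪ Parcel B) ∩ Parcel C is the polygon with vertices (13,-1), (8,-0.643), (8,4), (12.667,4).
By the shoelace formula its area is 23.27.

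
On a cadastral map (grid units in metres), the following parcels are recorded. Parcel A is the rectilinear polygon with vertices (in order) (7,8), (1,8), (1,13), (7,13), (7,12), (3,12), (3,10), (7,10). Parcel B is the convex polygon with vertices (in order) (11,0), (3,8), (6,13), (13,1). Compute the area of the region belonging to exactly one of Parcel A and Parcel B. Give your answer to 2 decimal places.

54.72

|Parcel A| = 22, |Parcel B| = 47.5, |Parcel A∩Parcel B| = 7.3917.
|Parcel A △ Parcel B| = |Parcel A| + |Parcel B| − 2·|Parcel A∩Parcel B| = 22 + 47.5 − 14.7833 = 54.72.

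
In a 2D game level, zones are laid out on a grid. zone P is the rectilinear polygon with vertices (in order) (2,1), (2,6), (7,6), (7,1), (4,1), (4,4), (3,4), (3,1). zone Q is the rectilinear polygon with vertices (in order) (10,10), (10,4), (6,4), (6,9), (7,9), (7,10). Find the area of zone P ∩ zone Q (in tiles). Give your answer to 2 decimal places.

2.00

The intersection is the polygon with vertices (7,6), (7,4), (6,4), (6,6).
By the shoelace formula its area is 2.00.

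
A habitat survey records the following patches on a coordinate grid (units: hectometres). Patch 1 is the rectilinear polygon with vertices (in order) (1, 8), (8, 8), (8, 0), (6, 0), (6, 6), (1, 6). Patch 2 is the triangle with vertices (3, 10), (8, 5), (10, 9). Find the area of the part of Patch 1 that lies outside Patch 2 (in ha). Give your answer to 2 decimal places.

|Patch 1| = 26, |Patch 1∩Patch 2| = 4.5.
|Patch 1 ∖ Patch 2| = |Patch 1| − |Patch 1∩Patch 2| = 26 − 4.5 = 21.50.

21.50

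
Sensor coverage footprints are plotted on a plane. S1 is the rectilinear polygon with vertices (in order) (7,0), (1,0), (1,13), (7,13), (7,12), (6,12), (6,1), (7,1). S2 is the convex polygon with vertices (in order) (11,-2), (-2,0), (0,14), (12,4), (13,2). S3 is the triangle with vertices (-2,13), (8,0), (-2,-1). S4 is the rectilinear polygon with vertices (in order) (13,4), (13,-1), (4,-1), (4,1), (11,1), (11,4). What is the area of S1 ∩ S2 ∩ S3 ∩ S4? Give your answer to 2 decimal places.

3.00

The intersection is the polygon with vertices (7,1), (7,0), (4,0), (4,1), (6,1).
By the shoelace formula its area is 3.00.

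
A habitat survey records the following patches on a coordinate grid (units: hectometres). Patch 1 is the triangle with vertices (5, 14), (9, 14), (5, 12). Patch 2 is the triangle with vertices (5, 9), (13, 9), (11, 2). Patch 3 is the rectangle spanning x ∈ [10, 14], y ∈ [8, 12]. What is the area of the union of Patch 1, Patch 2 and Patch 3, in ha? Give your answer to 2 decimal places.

By inclusion–exclusion:
Individual areas: |Patch 1| = 4, |Patch 2| = 28, |Patch 3| = 16.
|Patch 1∩Patch 2| = 0.
|Patch 1∩Patch 3| = 0.
|Patch 2∩Patch 3| = 2.8571.
|Patch 1∩Patch 2∩Patch 3| = 0.
|Patch 1 ∪ Patch 2 ∪ Patch 3| = 48 − 2.8571 + 0 = 45.14.

45.14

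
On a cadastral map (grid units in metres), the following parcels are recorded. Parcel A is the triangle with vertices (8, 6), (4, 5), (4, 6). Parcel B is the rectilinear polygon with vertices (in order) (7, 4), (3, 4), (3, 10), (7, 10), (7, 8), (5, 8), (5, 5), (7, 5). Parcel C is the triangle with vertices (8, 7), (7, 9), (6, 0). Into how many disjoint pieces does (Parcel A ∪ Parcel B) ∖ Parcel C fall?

(Parcel A ∪ Parcel B) ∖ Parcel C splits into 2 disjoint pieces (area 18.3409, area 0.011).

2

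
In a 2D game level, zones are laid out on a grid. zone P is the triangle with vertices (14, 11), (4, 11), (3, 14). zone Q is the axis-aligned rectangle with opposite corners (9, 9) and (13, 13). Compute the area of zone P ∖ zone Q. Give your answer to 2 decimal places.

11.73

|zone P| = 15, |zone P∩zone Q| = 3.2727.
|zone P ∖ zone Q| = |zone P| − |zone P∩zone Q| = 15 − 3.2727 = 11.73.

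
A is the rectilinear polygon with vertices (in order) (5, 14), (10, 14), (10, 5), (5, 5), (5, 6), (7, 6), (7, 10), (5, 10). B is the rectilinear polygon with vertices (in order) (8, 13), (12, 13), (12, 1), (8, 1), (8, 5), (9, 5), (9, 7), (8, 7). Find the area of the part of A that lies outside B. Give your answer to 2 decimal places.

23.00

|A| = 37, |A∩B| = 14.
|A ∖ B| = |A| − |A∩B| = 37 − 14 = 23.00.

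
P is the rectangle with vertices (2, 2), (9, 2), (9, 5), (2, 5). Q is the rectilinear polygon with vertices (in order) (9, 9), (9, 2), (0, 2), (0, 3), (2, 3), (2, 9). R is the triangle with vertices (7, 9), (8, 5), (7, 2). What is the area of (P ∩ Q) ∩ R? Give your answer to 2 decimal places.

The region (P ∩ Q) ∩ R is the polygon with vertices (8,5), (7,2), (7,5).
By the shoelace formula its area is 1.50.

1.50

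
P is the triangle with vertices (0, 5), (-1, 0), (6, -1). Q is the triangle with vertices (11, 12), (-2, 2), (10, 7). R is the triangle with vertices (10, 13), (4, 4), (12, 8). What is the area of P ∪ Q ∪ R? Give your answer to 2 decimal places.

51.79

By inclusion–exclusion:
Individual areas: |P| = 18, |Q| = 27.5, |R| = 24.
|P∩Q| = 1.3129.
|P∩R| = 0.
|Q∩R| = 16.395.
|P∩Q∩R| = 0.
|P ∪ Q ∪ R| = 69.5 − 17.7078 + 0 = 51.79.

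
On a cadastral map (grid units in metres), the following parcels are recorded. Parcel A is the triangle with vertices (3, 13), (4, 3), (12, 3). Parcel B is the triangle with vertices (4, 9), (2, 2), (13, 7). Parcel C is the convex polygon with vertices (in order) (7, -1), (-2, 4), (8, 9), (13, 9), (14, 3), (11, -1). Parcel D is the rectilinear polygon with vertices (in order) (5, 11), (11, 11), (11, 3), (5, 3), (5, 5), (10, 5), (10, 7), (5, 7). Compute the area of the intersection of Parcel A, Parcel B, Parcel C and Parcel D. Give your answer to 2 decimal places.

5.99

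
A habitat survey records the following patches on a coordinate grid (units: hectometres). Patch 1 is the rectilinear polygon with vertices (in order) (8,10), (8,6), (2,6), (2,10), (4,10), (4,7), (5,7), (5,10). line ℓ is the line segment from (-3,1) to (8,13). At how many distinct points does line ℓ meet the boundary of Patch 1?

The segment meets the boundary at (5.25,10), (5,9.727), (4,8.636), (2,6.455).

4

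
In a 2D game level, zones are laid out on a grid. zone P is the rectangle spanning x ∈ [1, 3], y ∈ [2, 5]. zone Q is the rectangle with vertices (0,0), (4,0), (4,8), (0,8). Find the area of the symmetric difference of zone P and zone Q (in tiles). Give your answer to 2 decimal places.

26.00

|zone P∩zone Q|: x∈[1,3], y∈[2,5] → 2·3 = 6.
|zone P △ zone Q| = |zone P| + |zone Q| − 2·|zone P∩zone Q| = 6 + 32 − 12 = 26.00.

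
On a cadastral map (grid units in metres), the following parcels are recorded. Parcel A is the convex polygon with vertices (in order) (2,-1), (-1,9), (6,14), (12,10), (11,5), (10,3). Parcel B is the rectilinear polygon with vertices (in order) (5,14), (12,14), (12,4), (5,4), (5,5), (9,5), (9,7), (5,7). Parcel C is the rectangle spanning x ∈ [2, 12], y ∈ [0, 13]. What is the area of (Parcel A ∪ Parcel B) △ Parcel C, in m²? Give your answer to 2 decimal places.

45.44

|Parcel A ∪ Parcel B| = 137.1071.
|(Parcel A ∪ Parcel B) ∩ Parcel C| = 110.8357.
|(Parcel A ∪ Parcel B) △ Parcel C| = 137.1071 + 130 − 221.6714 = 45.44.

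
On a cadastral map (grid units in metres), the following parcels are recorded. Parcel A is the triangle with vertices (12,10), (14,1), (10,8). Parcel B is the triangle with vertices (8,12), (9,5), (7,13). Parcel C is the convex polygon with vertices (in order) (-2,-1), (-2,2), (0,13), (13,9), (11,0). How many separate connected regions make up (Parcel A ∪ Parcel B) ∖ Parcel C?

(Parcel A ∪ Parcel B) ∖ Parcel C splits into 3 disjoint pieces (area 0.2404, area 3.8194, area 1.3391).

3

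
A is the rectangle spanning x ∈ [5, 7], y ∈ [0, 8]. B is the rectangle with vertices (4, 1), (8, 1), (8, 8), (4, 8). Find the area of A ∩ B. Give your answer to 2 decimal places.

14.00

|A∩B|: x∈[5,7], y∈[1,8] → 2·7 = 14.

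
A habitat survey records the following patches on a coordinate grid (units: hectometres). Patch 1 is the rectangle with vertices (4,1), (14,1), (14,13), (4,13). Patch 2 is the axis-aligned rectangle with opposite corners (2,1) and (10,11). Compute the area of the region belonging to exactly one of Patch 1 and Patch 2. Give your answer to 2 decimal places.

|Patch 1∩Patch 2|: x∈[4,10], y∈[1,11] → 6·10 = 60.
|Patch 1 △ Patch 2| = |Patch 1| + |Patch 2| − 2·|Patch 1∩Patch 2| = 120 + 80 − 120 = 80.00.

80.00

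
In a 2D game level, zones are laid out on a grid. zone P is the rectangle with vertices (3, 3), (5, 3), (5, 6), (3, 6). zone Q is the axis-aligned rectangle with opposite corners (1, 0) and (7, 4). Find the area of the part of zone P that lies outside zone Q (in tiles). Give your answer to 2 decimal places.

4.00

|zone P∩zone Q|: x∈[3,5], y∈[3,4] → 2·1 = 2.
|zone P| = 6.
|zone P ∖ zone Q| = |zone P| − |zone P∩zone Q| = 6 − 2 = 4.00.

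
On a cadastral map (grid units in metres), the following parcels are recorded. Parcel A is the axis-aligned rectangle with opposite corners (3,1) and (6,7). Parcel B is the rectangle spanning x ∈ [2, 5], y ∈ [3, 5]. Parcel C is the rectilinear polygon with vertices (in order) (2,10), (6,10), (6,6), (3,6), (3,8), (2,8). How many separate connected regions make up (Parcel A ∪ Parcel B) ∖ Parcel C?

(Parcel A ∪ Parcel B) ∖ Parcel C is a single connected region.

1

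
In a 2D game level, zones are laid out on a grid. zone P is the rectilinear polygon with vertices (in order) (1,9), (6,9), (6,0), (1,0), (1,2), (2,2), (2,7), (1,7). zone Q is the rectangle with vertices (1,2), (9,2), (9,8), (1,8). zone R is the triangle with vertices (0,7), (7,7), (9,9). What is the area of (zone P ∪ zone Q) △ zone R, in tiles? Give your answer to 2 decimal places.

|zone P ∪ zone Q| = 63.
|(zone P ∪ zone Q) ∩ zone R| = 5.3889.
|(zone P ∪ zone Q) △ zone R| = 63 + 7 − 10.7778 = 59.22.

59.22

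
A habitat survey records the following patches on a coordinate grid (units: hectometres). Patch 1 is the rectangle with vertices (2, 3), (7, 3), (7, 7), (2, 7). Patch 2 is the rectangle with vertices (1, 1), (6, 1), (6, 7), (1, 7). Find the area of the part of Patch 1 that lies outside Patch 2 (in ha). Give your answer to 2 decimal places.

4.00

|Patch 1∩Patch 2|: x∈[2,6], y∈[3,7] → 4·4 = 16.
|Patch 1| = 20.
|Patch 1 ∖ Patch 2| = |Patch 1| − |Patch 1∩Patch 2| = 20 − 16 = 4.00.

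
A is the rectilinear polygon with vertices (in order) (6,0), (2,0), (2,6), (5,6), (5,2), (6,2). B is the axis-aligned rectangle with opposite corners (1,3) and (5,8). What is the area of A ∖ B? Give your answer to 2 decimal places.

11.00

|A| = 20, |A∩B| = 9.
|A ∖ B| = |A| − |A∩B| = 20 − 9 = 11.00.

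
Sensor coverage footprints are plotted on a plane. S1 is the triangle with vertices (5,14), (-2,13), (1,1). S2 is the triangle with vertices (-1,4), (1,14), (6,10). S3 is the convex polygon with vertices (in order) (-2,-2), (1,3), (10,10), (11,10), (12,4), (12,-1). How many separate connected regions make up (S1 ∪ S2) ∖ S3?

(S1 ∪ S2) ∖ S3 is a single connected region.

1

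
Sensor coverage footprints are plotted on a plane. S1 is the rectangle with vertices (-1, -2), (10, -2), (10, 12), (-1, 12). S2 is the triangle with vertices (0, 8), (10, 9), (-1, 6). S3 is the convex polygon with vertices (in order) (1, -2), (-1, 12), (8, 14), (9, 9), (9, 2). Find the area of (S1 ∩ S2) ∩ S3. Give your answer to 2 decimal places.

The region (S1 ∩ S2) ∩ S3 is the polygon with vertices (-0.175,6.225), (-0.333,7.333), (0,8), (9,8.9), (9,8.727).
By the shoelace formula its area is 8.94.

8.94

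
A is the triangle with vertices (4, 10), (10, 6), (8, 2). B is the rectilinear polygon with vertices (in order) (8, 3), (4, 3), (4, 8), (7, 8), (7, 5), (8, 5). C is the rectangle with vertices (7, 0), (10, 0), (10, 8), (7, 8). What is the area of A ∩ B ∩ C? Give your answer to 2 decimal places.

1.75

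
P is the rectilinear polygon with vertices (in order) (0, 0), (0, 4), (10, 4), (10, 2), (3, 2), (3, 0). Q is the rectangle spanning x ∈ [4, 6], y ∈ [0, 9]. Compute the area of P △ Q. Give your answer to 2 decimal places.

36.00

|P| = 26, |Q| = 18, |P∩Q| = 4.
|P △ Q| = |P| + |Q| − 2·|P∩Q| = 26 + 18 − 8 = 36.00.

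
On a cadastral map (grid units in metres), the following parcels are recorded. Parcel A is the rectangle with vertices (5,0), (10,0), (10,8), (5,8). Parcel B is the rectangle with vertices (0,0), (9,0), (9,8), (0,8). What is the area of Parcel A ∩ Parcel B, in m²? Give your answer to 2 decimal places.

|Parcel A∩Parcel B|: x∈[5,9], y∈[0,8] → 4·8 = 32.

32.00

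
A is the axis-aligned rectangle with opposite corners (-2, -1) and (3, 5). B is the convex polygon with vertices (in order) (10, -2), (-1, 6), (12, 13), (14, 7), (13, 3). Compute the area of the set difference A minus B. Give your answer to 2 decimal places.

|A| = 30, |A∩B| = 2.5057.
|A ∖ B| = |A| − |A∩B| = 30 − 2.5057 = 27.49.

27.49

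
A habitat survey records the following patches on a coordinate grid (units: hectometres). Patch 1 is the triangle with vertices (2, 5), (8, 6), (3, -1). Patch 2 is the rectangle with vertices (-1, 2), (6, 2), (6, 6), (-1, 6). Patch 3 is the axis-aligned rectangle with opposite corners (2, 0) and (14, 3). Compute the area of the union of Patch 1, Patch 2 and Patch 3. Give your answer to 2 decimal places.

62.91

By inclusion–exclusion:
Individual areas: |Patch 1| = 18.5, |Patch 2| = 28, |Patch 3| = 36.
|Patch 1∩Patch 2| = 12.069.
|Patch 1∩Patch 3| = 6.6071.
|Patch 2∩Patch 3|: x∈[2,6], y∈[2,3] → 4·1 = 4.
|Patch 1∩Patch 2∩Patch 3| = 3.0833.
|Patch 1 ∪ Patch 2 ∪ Patch 3| = 82.5 − 22.6762 + 3.0833 = 62.91.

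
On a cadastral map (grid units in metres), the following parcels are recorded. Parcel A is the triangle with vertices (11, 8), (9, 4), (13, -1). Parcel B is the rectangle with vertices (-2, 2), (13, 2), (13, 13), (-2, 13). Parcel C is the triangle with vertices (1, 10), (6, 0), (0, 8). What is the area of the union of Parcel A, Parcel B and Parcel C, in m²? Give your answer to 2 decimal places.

168.10

By inclusion–exclusion:
Individual areas: |Parcel A| = 13, |Parcel B| = 165, |Parcel C| = 10.
|Parcel A∩Parcel B| = 10.4.
|Parcel A∩Parcel C| = 0.
|Parcel B∩Parcel C| = 9.5.
|Parcel A∩Parcel B∩Parcel C| = 0.
|Parcel A ∪ Parcel B ∪ Parcel C| = 188 − 19.9 + 0 = 168.10.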